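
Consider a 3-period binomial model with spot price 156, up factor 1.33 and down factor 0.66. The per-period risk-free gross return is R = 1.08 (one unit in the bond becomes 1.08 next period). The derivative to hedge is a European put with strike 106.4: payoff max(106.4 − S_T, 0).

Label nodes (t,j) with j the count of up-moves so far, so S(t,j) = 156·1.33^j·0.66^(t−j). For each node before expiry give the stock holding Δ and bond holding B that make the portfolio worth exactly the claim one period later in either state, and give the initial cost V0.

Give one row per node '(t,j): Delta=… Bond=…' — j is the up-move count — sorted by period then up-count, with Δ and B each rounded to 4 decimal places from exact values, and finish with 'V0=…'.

(0,0): Delta=-0.1135 Bond=23.5708
(1,0): Delta=-0.3628 Bond=51.1304
(1,1): Delta=-0.0398 Bond=10.1743
(2,0): Delta=-1.0000 Bond=98.5185
(2,1): Delta=-0.1746 Bond=29.4484
(2,2): Delta=0.0000 Bond=0.0000
V0=5.8685

The replicating-portfolio and risk-neutral prices coincide; use p* = (1.08−0.66)/(1.33−0.66) = 0.6269 for the latter.
Terminal payoffs: V(3,0)=61.5506, V(3,1)=16.0217, V(3,2)=0.0000, V(3,3)=0.0000
  t=2,j=0: stock 67.9536 → up 90.3783 (V=16.0217), down 44.8494 (V=61.5506). Price 30.5649; hedge Δ=-1.0000, bond B=98.5185.
  t=2,j=1: stock 136.9368 → up 182.1259 (V=0.0000), down 90.3783 (V=16.0217). Price 5.5354; hedge Δ=-0.1746, bond B=29.4484.
  t=2,j=2: stock 275.9484 → up 367.0114 (V=0.0000), down 182.1259 (V=0.0000). Price 0.0000; hedge Δ=0.0000, bond B=0.0000.
  t=1,j=0: stock 102.9600 → up 136.9368 (V=5.5354), down 67.9536 (V=30.5649). Price 13.7729; hedge Δ=-0.3628, bond B=51.1304.
  t=1,j=1: stock 207.4800 → up 275.9484 (V=0.0000), down 136.9368 (V=5.5354). Price 1.9125; hedge Δ=-0.0398, bond B=10.1743.
  t=0,j=0: stock 156.0000 → up 207.4800 (V=1.9125), down 102.9600 (V=13.7729). Price 5.8685; hedge Δ=-0.1135, bond B=23.5708.
Root portfolio cost Δ·156+B reproduces V0=5.8685.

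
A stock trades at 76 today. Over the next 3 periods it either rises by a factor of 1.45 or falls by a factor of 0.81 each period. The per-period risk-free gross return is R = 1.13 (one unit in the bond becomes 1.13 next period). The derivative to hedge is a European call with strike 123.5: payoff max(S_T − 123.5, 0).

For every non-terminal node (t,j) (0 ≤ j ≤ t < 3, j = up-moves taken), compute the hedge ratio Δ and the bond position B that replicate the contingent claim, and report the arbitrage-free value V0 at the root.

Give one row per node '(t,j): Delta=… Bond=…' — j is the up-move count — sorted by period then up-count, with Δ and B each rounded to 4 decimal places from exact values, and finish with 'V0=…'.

(0,0): Delta=0.4594 Bond=-23.9986
(1,0): Delta=0.0666 Bond=-2.9388
(1,1): Delta=0.6788 Bond=-51.2981
(2,0): Delta=0.0000 Bond=0.0000
(2,1): Delta=0.1038 Bond=-6.6416
(2,2): Delta=1.0000 Bond=-109.2920
V0=10.9143

No-arbitrage ⇒ martingale measure with p* = (R−d)/(u−d) = 0.5000.
Terminal payoffs: V(3,0)=0.0000, V(3,1)=0.0000, V(3,2)=5.9299, V(3,3)=108.1955
(2,0): S=49.8636. Δ = (V_up−V_dn)/(S_up−S_dn) = (0.0000−0.0000)/(72.3022−40.3895) = 0.0000. V = [p*·0.0000 + (1−p*)·0.0000]/1.13 = 0.0000. B = V − Δ·S = 0.0000.
(2,1): S=89.2620. Δ = (V_up−V_dn)/(S_up−S_dn) = (5.9299−0.0000)/(129.4299−72.3022) = 0.1038. V = [p*·5.9299 + (1−p*)·0.0000]/1.13 = 2.6238. B = V − Δ·S = -6.6416.
(2,2): S=159.7900. Δ = (V_up−V_dn)/(S_up−S_dn) = (108.1955−5.9299)/(231.6955−129.4299) = 1.0000. V = [p*·108.1955 + (1−p*)·5.9299]/1.13 = 50.4980. B = V − Δ·S = -109.2920.
(1,0): S=61.5600. Δ = (V_up−V_dn)/(S_up−S_dn) = (2.6238−0.0000)/(89.2620−49.8636) = 0.0666. V = [p*·2.6238 + (1−p*)·0.0000]/1.13 = 1.1610. B = V − Δ·S = -2.9388.
(1,1): S=110.2000. Δ = (V_up−V_dn)/(S_up−S_dn) = (50.4980−2.6238)/(159.7900−89.2620) = 0.6788. V = [p*·50.4980 + (1−p*)·2.6238]/1.13 = 23.5052. B = V − Δ·S = -51.2981.
(0,0): S=76.0000. Δ = (V_up−V_dn)/(S_up−S_dn) = (23.5052−1.1610)/(110.2000−61.5600) = 0.4594. V = [p*·23.5052 + (1−p*)·1.1610]/1.13 = 10.9143. B = V − Δ·S = -23.9986.
The time-0 hedge costs 10.9143, which is the no-arbitrage price.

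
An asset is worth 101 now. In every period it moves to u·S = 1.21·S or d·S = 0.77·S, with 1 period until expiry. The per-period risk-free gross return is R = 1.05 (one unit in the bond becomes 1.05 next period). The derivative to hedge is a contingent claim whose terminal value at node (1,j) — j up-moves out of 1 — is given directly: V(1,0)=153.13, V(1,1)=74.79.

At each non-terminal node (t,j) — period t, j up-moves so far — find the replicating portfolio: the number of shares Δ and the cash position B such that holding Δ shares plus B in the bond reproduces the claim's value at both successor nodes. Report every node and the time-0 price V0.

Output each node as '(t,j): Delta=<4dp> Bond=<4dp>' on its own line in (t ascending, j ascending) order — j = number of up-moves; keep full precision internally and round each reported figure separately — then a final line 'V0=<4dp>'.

(0,0): Delta=-1.7628 Bond=276.4048
V0=98.3593

Since d<R<u, set p* = (R−d)/(u−d) = 0.6364; price each node as the discounted p*-expectation of its children.
At expiry t=1: V(1,0)=153.1300, V(1,1)=74.7900
Node (0,0) S=101.0000: V=(p*·74.7900+(1−p*)·153.1300)/1.05=98.3593; Δ=(74.7900−153.1300)/(122.2100−77.7700)=-1.7628; B=V−Δ·S=276.4048
Self-financing check: at every node Δ·S+B equals the discounted successor values.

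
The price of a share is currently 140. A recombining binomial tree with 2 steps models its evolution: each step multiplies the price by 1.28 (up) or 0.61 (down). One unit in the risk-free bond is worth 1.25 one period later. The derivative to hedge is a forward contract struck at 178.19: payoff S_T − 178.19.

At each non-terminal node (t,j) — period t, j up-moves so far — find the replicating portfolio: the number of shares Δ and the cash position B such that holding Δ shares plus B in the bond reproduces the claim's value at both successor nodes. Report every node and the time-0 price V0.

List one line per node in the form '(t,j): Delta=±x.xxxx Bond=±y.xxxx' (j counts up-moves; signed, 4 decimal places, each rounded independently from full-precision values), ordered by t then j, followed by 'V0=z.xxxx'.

Since d<R<u, set p* = (R−d)/(u−d) = 0.9552; price each node as the discounted p*-expectation of its children.
Terminal values V(2,·): V(2,0)=-126.0960, V(2,1)=-68.8780, V(2,2)=51.1860
(1,0): S=85.4000. Δ = (V_up−V_dn)/(S_up−S_dn) = (-68.8780−-126.0960)/(109.3120−52.0940) = 1.0000. V = [p*·-68.8780 + (1−p*)·-126.0960]/1.25 = -57.1520. B = V − Δ·S = -142.5520.
(1,1): S=179.2000. Δ = (V_up−V_dn)/(S_up−S_dn) = (51.1860−-68.8780)/(229.3760−109.3120) = 1.0000. V = [p*·51.1860 + (1−p*)·-68.8780]/1.25 = 36.6480. B = V − Δ·S = -142.5520.
(0,0): S=140.0000. Δ = (V_up−V_dn)/(S_up−S_dn) = (36.6480−-57.1520)/(179.2000−85.4000) = 1.0000. V = [p*·36.6480 + (1−p*)·-57.1520]/1.25 = 25.9584. B = V − Δ·S = -114.0416.
Self-financing check: at every node Δ·S+B equals the discounted successor values.

(0,0): Delta=1.0000 Bond=-114.0416
(1,0): Delta=1.0000 Bond=-142.5520
(1,1): Delta=1.0000 Bond=-142.5520
V0=25.9584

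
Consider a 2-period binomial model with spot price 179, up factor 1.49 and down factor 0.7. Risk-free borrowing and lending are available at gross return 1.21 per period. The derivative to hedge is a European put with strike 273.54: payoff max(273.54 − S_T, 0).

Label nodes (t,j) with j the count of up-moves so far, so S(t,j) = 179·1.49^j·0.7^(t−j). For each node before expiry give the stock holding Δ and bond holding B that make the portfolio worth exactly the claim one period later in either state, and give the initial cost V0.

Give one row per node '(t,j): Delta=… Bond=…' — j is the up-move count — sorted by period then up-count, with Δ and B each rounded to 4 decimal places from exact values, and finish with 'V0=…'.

(0,0): Delta=-0.5327 Bond=138.4402
(1,0): Delta=-1.0000 Bond=226.0661
(1,1): Delta=-0.4122 Bond=135.3657
V0=43.0880

The replicating-portfolio and risk-neutral prices coincide; use p* = (1.21−0.7)/(1.49−0.7) = 0.6456 for the latter.
At expiry t=2: V(2,0)=185.8300, V(2,1)=86.8430, V(2,2)=0.0000
(1,0): S=125.3000. Δ = (V_up−V_dn)/(S_up−S_dn) = (86.8430−185.8300)/(186.6970−87.7100) = -1.0000. V = [p*·86.8430 + (1−p*)·185.8300]/1.21 = 100.7661. B = V − Δ·S = 226.0661.
(1,1): S=266.7100. Δ = (V_up−V_dn)/(S_up−S_dn) = (0.0000−86.8430)/(397.3979−186.6970) = -0.4122. V = [p*·0.0000 + (1−p*)·86.8430]/1.21 = 25.4378. B = V − Δ·S = 135.3657.
(0,0): S=179.0000. Δ = (V_up−V_dn)/(S_up−S_dn) = (25.4378−100.7661)/(266.7100−125.3000) = -0.5327. V = [p*·25.4378 + (1−p*)·100.7661]/1.21 = 43.0880. B = V − Δ·S = 138.4402.
Self-financing check: at every node Δ·S+B equals the discounted successor values.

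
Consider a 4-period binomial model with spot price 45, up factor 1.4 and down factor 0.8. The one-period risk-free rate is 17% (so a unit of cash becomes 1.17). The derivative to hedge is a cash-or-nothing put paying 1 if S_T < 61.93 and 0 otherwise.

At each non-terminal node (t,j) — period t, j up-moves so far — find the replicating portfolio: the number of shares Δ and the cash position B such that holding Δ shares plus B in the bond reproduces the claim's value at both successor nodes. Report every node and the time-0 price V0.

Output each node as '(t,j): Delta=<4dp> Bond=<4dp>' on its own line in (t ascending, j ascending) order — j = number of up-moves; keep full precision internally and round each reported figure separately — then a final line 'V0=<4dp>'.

Risk-neutral probability p* = (R−d)/(u−d) = (1.17−0.8)/(1.4−0.8) = 0.6167.
At expiry t=4: V(4,0)=1.0000, V(4,1)=1.0000, V(4,2)=1.0000, V(4,3)=0.0000, V(4,4)=0.0000
Node (3,0) S=23.0400: V=(p*·1.0000+(1−p*)·1.0000)/1.17=0.8547; Δ=(1.0000−1.0000)/(32.2560−18.4320)=0.0000; B=V−Δ·S=0.8547
Node (3,1) S=40.3200: V=(p*·1.0000+(1−p*)·1.0000)/1.17=0.8547; Δ=(1.0000−1.0000)/(56.4480−32.2560)=0.0000; B=V−Δ·S=0.8547
Node (3,2) S=70.5600: V=(p*·0.0000+(1−p*)·1.0000)/1.17=0.3276; Δ=(0.0000−1.0000)/(98.7840−56.4480)=-0.0236; B=V−Δ·S=1.9943
Node (3,3) S=123.4800: V=(p*·0.0000+(1−p*)·0.0000)/1.17=0.0000; Δ=(0.0000−0.0000)/(172.8720−98.7840)=0.0000; B=V−Δ·S=0.0000
Node (2,0) S=28.8000: V=(p*·0.8547+(1−p*)·0.8547)/1.17=0.7305; Δ=(0.8547−0.8547)/(40.3200−23.0400)=0.0000; B=V−Δ·S=0.7305
Node (2,1) S=50.4000: V=(p*·0.3276+(1−p*)·0.8547)/1.17=0.4527; Δ=(0.3276−0.8547)/(70.5600−40.3200)=-0.0174; B=V−Δ·S=1.3312
Node (2,2) S=88.2000: V=(p*·0.0000+(1−p*)·0.3276)/1.17=0.1073; Δ=(0.0000−0.3276)/(123.4800−70.5600)=-0.0062; B=V−Δ·S=0.6534
Node (1,0) S=36.0000: V=(p*·0.4527+(1−p*)·0.7305)/1.17=0.4780; Δ=(0.4527−0.7305)/(50.4000−28.8000)=-0.0129; B=V−Δ·S=0.9409
Node (1,1) S=63.0000: V=(p*·0.1073+(1−p*)·0.4527)/1.17=0.2049; Δ=(0.1073−0.4527)/(88.2000−50.4000)=-0.0091; B=V−Δ·S=0.7805
Node (0,0) S=45.0000: V=(p*·0.2049+(1−p*)·0.4780)/1.17=0.2646; Δ=(0.2049−0.4780)/(63.0000−36.0000)=-0.0101; B=V−Δ·S=0.7197
Each (Δ,B) replicates both successor values, so the strategy is self-financing and V0 is arbitrage-free.

(0,0): Delta=-0.0101 Bond=0.7197
(1,0): Delta=-0.0129 Bond=0.9409
(1,1): Delta=-0.0091 Bond=0.7805
(2,0): Delta=0.0000 Bond=0.7305
(2,1): Delta=-0.0174 Bond=1.3312
(2,2): Delta=-0.0062 Bond=0.6534
(3,0): Delta=0.0000 Bond=0.8547
(3,1): Delta=0.0000 Bond=0.8547
(3,2): Delta=-0.0236 Bond=1.9943
(3,3): Delta=0.0000 Bond=0.0000
V0=0.2646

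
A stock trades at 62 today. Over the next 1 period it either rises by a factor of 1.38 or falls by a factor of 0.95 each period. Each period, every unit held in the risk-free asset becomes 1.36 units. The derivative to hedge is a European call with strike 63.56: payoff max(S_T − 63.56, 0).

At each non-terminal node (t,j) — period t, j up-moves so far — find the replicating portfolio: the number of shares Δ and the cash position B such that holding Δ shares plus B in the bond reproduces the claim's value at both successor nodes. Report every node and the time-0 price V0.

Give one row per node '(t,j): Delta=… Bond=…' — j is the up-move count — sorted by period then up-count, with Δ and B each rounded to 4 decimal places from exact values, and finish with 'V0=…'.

Since d<R<u, set p* = (R−d)/(u−d) = 0.9535; price each node as the discounted p*-expectation of its children.
Terminal values V(1,·): V(1,0)=0.0000, V(1,1)=22.0000
(0,0): S=62.0000. Δ = (V_up−V_dn)/(S_up−S_dn) = (22.0000−0.0000)/(85.5600−58.9000) = 0.8252. V = [p*·22.0000 + (1−p*)·0.0000]/1.36 = 15.4241. B = V − Δ·S = -35.7387.
Self-financing check: at every node Δ·S+B equals the discounted successor values.

(0,0): Delta=0.8252 Bond=-35.7387
V0=15.4241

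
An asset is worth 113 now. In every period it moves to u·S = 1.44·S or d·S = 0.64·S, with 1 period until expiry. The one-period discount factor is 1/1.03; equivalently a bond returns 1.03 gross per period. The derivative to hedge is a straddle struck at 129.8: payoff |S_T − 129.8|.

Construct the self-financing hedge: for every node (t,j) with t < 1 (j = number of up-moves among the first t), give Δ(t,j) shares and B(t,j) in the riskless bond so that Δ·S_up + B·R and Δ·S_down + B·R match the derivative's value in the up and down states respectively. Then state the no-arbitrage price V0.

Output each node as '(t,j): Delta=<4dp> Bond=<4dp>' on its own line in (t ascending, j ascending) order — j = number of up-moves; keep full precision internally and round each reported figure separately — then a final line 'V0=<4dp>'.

Since d<R<u, set p* = (R−d)/(u−d) = 0.4875; price each node as the discounted p*-expectation of its children.
Terminal values V(1,·): V(1,0)=57.4800, V(1,1)=32.9200
Node (0,0) S=113.0000: V=(p*·32.9200+(1−p*)·57.4800)/1.03=44.1816; Δ=(32.9200−57.4800)/(162.7200−72.3200)=-0.2717; B=V−Δ·S=74.8816
The time-0 hedge costs 44.1816, which is the no-arbitrage price.

(0,0): Delta=-0.2717 Bond=74.8816
V0=44.1816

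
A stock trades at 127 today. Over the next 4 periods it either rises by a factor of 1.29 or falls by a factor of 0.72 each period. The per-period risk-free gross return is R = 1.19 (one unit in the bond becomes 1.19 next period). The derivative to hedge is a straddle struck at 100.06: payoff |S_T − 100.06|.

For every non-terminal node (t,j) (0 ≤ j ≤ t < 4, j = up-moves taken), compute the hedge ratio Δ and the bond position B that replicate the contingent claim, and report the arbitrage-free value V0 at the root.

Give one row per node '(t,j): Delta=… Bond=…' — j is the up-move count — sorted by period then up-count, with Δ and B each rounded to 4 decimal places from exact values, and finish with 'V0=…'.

Under the risk-neutral measure, an up-move has probability p* = (R−d)/(u−d) = 0.8246 and values discount at R = 1.19.
Terminal payoffs: V(4,0)=65.9302, V(4,1)=38.9108, V(4,2)=9.4990, V(4,3)=96.2332, V(4,4)=251.6321
  t=3,j=0: stock 47.4025 → up 61.1492 (V=38.9108), down 34.1298 (V=65.9302). Price 36.6815; hedge Δ=-1.0000, bond B=84.0840.
  t=3,j=1: stock 84.9295 → up 109.5590 (V=9.4990), down 61.1492 (V=38.9108). Price 12.3185; hedge Δ=-0.6076, bond B=63.9180.
  t=3,j=2: stock 152.1653 → up 196.2932 (V=96.2332), down 109.5590 (V=9.4990). Price 68.0813; hedge Δ=1.0000, bond B=-84.0840.
  t=3,j=3: stock 272.6295 → up 351.6921 (V=251.6321), down 196.2932 (V=96.2332). Price 188.5455; hedge Δ=1.0000, bond B=-84.0840.
  t=2,j=0: stock 65.8368 → up 84.9295 (V=12.3185), down 47.4025 (V=36.6815). Price 13.9434; hedge Δ=-0.6492, bond B=56.6857.
  t=2,j=1: stock 117.9576 → up 152.1653 (V=68.0813), down 84.9295 (V=12.3185). Price 48.9902; hedge Δ=0.8294, bond B=-48.8393.
  t=2,j=2: stock 211.3407 → up 272.6295 (V=188.5455), down 152.1653 (V=68.0813). Price 140.6818; hedge Δ=1.0000, bond B=-70.6589.
  t=1,j=0: stock 91.4400 → up 117.9576 (V=48.9902), down 65.8368 (V=13.9434). Price 36.0014; hedge Δ=0.6724, bond B=-25.4842.
  t=1,j=1: stock 163.8300 → up 211.3407 (V=140.6818), down 117.9576 (V=48.9902). Price 104.7022; hedge Δ=0.9819, bond B=-56.1604.
  t=0,j=0: stock 127.0000 → up 163.8300 (V=104.7022), down 91.4400 (V=36.0014). Price 77.8566; hedge Δ=0.9490, bond B=-42.6711.
Self-financing check: at every node Δ·S+B equals the discounted successor values.

(0,0): Delta=0.9490 Bond=-42.6711
(1,0): Delta=0.6724 Bond=-25.4842
(1,1): Delta=0.9819 Bond=-56.1604
(2,0): Delta=-0.6492 Bond=56.6857
(2,1): Delta=0.8294 Bond=-48.8393
(2,2): Delta=1.0000 Bond=-70.6589
(3,0): Delta=-1.0000 Bond=84.0840
(3,1): Delta=-0.6076 Bond=63.9180
(3,2): Delta=1.0000 Bond=-84.0840
(3,3): Delta=1.0000 Bond=-84.0840
V0=77.8566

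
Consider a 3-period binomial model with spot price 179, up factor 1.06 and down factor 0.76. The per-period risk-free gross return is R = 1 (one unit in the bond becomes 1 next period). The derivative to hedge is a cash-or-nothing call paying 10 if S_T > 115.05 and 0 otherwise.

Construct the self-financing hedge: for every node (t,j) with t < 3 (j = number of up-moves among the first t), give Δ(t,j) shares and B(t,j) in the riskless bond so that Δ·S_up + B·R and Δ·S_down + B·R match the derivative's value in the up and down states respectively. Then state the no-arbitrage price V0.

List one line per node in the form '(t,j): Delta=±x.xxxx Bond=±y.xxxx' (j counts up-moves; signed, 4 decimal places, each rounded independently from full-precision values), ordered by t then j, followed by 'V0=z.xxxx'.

The replicating-portfolio and risk-neutral prices coincide; use p* = (1−0.76)/(1.06−0.76) = 0.8000 for the latter.
At expiry t=3: V(3,0)=0.0000, V(3,1)=0.0000, V(3,2)=10.0000, V(3,3)=10.0000
Node (2,0) S=103.3904: V=(p*·0.0000+(1−p*)·0.0000)/1=0.0000; Δ=(0.0000−0.0000)/(109.5938−78.5767)=0.0000; B=V−Δ·S=0.0000
Node (2,1) S=144.2024: V=(p*·10.0000+(1−p*)·0.0000)/1=8.0000; Δ=(10.0000−0.0000)/(152.8545−109.5938)=0.2312; B=V−Δ·S=-25.3333
Node (2,2) S=201.1244: V=(p*·10.0000+(1−p*)·10.0000)/1=10.0000; Δ=(10.0000−10.0000)/(213.1919−152.8545)=0.0000; B=V−Δ·S=10.0000
Node (1,0) S=136.0400: V=(p*·8.0000+(1−p*)·0.0000)/1=6.4000; Δ=(8.0000−0.0000)/(144.2024−103.3904)=0.1960; B=V−Δ·S=-20.2667
Node (1,1) S=189.7400: V=(p*·10.0000+(1−p*)·8.0000)/1=9.6000; Δ=(10.0000−8.0000)/(201.1244−144.2024)=0.0351; B=V−Δ·S=2.9333
Node (0,0) S=179.0000: V=(p*·9.6000+(1−p*)·6.4000)/1=8.9600; Δ=(9.6000−6.4000)/(189.7400−136.0400)=0.0596; B=V−Δ·S=-1.7067
Root portfolio cost Δ·179+B reproduces V0=8.9600.

(0,0): Delta=0.0596 Bond=-1.7067
(1,0): Delta=0.1960 Bond=-20.2667
(1,1): Delta=0.0351 Bond=2.9333
(2,0): Delta=0.0000 Bond=0.0000
(2,1): Delta=0.2312 Bond=-25.3333
(2,2): Delta=0.0000 Bond=10.0000
V0=8.9600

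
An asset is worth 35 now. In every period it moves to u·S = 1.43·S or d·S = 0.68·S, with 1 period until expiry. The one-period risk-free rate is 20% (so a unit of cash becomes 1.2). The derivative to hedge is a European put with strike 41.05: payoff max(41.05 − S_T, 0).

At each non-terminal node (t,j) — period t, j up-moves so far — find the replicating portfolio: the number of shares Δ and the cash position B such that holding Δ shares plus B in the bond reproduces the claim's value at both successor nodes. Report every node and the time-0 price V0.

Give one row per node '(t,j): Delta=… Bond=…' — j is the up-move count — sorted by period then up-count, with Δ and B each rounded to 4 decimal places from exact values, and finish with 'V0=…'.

No-arbitrage ⇒ martingale measure with p* = (R−d)/(u−d) = 0.6933.
Terminal payoffs: V(1,0)=17.2500, V(1,1)=0.0000
  t=0,j=0: stock 35.0000 → up 50.0500 (V=0.0000), down 23.8000 (V=17.2500). Price 4.4083; hedge Δ=-0.6571, bond B=27.4083.
Each (Δ,B) replicates both successor values, so the strategy is self-financing and V0 is arbitrage-free.

(0,0): Delta=-0.6571 Bond=27.4083
V0=4.4083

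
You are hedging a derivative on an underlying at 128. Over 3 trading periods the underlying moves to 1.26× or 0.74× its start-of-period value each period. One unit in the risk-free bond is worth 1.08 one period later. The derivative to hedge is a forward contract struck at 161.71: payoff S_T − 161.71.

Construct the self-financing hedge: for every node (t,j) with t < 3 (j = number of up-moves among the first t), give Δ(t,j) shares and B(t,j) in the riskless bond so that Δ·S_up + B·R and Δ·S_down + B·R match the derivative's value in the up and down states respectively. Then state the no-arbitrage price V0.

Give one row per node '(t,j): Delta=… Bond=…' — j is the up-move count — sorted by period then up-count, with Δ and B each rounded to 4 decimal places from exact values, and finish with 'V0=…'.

Under the risk-neutral measure, an up-move has probability p* = (R−d)/(u−d) = 0.6538 and values discount at R = 1.08.
At expiry t=3: V(3,0)=-109.8413, V(3,1)=-73.3931, V(3,2)=-11.3325, V(3,3)=94.3381
Node (2,0) S=70.0928: V=(p*·-73.3931+(1−p*)·-109.8413)/1.08=-79.6387; Δ=(-73.3931−-109.8413)/(88.3169−51.8687)=1.0000; B=V−Δ·S=-149.7315
Node (2,1) S=119.3472: V=(p*·-11.3325+(1−p*)·-73.3931)/1.08=-30.3843; Δ=(-11.3325−-73.3931)/(150.3775−88.3169)=1.0000; B=V−Δ·S=-149.7315
Node (2,2) S=203.2128: V=(p*·94.3381+(1−p*)·-11.3325)/1.08=53.4813; Δ=(94.3381−-11.3325)/(256.0481−150.3775)=1.0000; B=V−Δ·S=-149.7315
Node (1,0) S=94.7200: V=(p*·-30.3843+(1−p*)·-79.6387)/1.08=-43.9203; Δ=(-30.3843−-79.6387)/(119.3472−70.0928)=1.0000; B=V−Δ·S=-138.6403
Node (1,1) S=161.2800: V=(p*·53.4813+(1−p*)·-30.3843)/1.08=22.6397; Δ=(53.4813−-30.3843)/(203.2128−119.3472)=1.0000; B=V−Δ·S=-138.6403
Node (0,0) S=128.0000: V=(p*·22.6397+(1−p*)·-43.9203)/1.08=-0.3706; Δ=(22.6397−-43.9203)/(161.2800−94.7200)=1.0000; B=V−Δ·S=-128.3706
Root portfolio cost Δ·128+B reproduces V0=-0.3706.

(0,0): Delta=1.0000 Bond=-128.3706
(1,0): Delta=1.0000 Bond=-138.6403
(1,1): Delta=1.0000 Bond=-138.6403
(2,0): Delta=1.0000 Bond=-149.7315
(2,1): Delta=1.0000 Bond=-149.7315
(2,2): Delta=1.0000 Bond=-149.7315
V0=-0.3706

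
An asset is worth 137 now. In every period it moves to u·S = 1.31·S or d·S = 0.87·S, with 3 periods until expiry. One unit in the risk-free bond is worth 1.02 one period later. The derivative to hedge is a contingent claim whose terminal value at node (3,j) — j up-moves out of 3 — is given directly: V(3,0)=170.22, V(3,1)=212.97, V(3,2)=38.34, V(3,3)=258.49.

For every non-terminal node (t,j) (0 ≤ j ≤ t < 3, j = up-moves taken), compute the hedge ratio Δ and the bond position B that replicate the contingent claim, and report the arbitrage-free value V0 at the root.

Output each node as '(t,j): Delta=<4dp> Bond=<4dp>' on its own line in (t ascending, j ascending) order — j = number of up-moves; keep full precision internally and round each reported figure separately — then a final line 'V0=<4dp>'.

Risk-neutral probability p* = (R−d)/(u−d) = (1.02−0.87)/(1.31−0.87) = 0.3409.
At expiry t=3: V(3,0)=170.2200, V(3,1)=212.9700, V(3,2)=38.3400, V(3,3)=258.4900
  t=2,j=0: stock 103.6953 → up 135.8408 (V=212.9700), down 90.2149 (V=170.2200). Price 181.1705; hedge Δ=0.9370, bond B=84.0114.
  t=2,j=1: stock 156.1389 → up 204.5420 (V=38.3400), down 135.8408 (V=212.9700). Price 150.4285; hedge Δ=-2.5419, bond B=547.3148.
  t=2,j=2: stock 235.1057 → up 307.9885 (V=258.4900), down 204.5420 (V=38.3400). Price 111.1678; hedge Δ=2.1282, bond B=-389.1731.
  t=1,j=0: stock 119.1900 → up 156.1389 (V=150.4285), down 103.6953 (V=181.1705). Price 167.3434; hedge Δ=-0.5862, bond B=237.2115.
  t=1,j=1: stock 179.4700 → up 235.1057 (V=111.1678), down 156.1389 (V=150.4285). Price 134.3570; hedge Δ=-0.4972, bond B=223.5859.
  t=0,j=0: stock 137.0000 → up 179.4700 (V=134.3570), down 119.1900 (V=167.3434). Price 153.0373; hedge Δ=-0.5472, bond B=228.0063.
Check: Δ(0,0)·S0 + B(0,0) = 153.0373 = V0.

(0,0): Delta=-0.5472 Bond=228.0063
(1,0): Delta=-0.5862 Bond=237.2115
(1,1): Delta=-0.4972 Bond=223.5859
(2,0): Delta=0.9370 Bond=84.0114
(2,1): Delta=-2.5419 Bond=547.3148
(2,2): Delta=2.1282 Bond=-389.1731
V0=153.0373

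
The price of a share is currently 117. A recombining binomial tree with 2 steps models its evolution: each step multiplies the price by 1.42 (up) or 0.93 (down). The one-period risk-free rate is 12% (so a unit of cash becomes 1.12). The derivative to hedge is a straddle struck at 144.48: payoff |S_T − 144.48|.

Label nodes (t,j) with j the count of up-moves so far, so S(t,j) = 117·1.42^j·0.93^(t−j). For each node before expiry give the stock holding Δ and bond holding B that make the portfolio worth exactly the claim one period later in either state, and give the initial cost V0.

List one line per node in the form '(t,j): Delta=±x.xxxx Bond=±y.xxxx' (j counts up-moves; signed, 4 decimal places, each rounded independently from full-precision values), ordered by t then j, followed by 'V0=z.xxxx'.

Since d<R<u, set p* = (R−d)/(u−d) = 0.3878; price each node as the discounted p*-expectation of its children.
At expiry t=2: V(2,0)=43.2867, V(2,1)=10.0302, V(2,2)=91.4388
(1,0): S=108.8100. Δ = (V_up−V_dn)/(S_up−S_dn) = (10.0302−43.2867)/(154.5102−101.1933) = -0.6238. V = [p*·10.0302 + (1−p*)·43.2867]/1.12 = 27.1351. B = V − Δ·S = 95.0055.
(1,1): S=166.1400. Δ = (V_up−V_dn)/(S_up−S_dn) = (91.4388−10.0302)/(235.9188−154.5102) = 1.0000. V = [p*·91.4388 + (1−p*)·10.0302]/1.12 = 37.1400. B = V − Δ·S = -129.0000.
(0,0): S=117.0000. Δ = (V_up−V_dn)/(S_up−S_dn) = (37.1400−27.1351)/(166.1400−108.8100) = 0.1745. V = [p*·37.1400 + (1−p*)·27.1351]/1.12 = 27.6916. B = V − Δ·S = 7.2734.
Each (Δ,B) replicates both successor values, so the strategy is self-financing and V0 is arbitrage-free.

(0,0): Delta=0.1745 Bond=7.2734
(1,0): Delta=-0.6238 Bond=95.0055
(1,1): Delta=1.0000 Bond=-129.0000
V0=27.6916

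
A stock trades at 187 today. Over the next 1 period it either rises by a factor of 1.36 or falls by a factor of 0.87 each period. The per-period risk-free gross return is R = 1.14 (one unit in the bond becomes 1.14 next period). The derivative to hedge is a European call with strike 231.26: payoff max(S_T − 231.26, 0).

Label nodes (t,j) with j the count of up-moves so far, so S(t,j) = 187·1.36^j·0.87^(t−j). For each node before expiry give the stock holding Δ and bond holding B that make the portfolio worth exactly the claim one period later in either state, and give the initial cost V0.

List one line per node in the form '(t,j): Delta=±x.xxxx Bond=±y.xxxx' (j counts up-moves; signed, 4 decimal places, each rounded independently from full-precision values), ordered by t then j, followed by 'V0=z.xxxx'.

Risk-neutral probability p* = (R−d)/(u−d) = (1.14−0.87)/(1.36−0.87) = 0.5510.
Terminal payoffs: V(1,0)=0.0000, V(1,1)=23.0600
Node (0,0) S=187.0000: V=(p*·23.0600+(1−p*)·0.0000)/1.14=11.1461; Δ=(23.0600−0.0000)/(254.3200−162.6900)=0.2517; B=V−Δ·S=-35.9151
Self-financing check: at every node Δ·S+B equals the discounted successor values.

(0,0): Delta=0.2517 Bond=-35.9151
V0=11.1461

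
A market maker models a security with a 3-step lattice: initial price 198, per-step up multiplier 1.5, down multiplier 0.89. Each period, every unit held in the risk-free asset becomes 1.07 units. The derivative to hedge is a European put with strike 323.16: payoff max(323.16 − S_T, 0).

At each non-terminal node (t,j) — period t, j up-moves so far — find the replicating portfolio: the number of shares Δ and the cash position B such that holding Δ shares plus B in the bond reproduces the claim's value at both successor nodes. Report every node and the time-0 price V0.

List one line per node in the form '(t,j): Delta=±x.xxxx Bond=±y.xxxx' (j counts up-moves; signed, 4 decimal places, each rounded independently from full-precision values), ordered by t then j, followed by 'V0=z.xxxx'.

No-arbitrage ⇒ martingale measure with p* = (R−d)/(u−d) = 0.2951.
At expiry t=3: V(3,0)=183.5761, V(3,1)=87.9063, V(3,2)=0.0000, V(3,3)=0.0000
Node (2,0) S=156.8358: V=(p*·87.9063+(1−p*)·183.5761)/1.07=145.1829; Δ=(87.9063−183.5761)/(235.2537−139.5839)=-1.0000; B=V−Δ·S=302.0187
Node (2,1) S=264.3300: V=(p*·0.0000+(1−p*)·87.9063)/1.07=57.9128; Δ=(0.0000−87.9063)/(396.4950−235.2537)=-0.5452; B=V−Δ·S=202.0215
Node (2,2) S=445.5000: V=(p*·0.0000+(1−p*)·0.0000)/1.07=0.0000; Δ=(0.0000−0.0000)/(668.2500−396.4950)=0.0000; B=V−Δ·S=0.0000
Node (1,0) S=176.2200: V=(p*·57.9128+(1−p*)·145.1829)/1.07=111.6178; Δ=(57.9128−145.1829)/(264.3300−156.8358)=-0.8119; B=V−Δ·S=254.6835
Node (1,1) S=297.0000: V=(p*·0.0000+(1−p*)·57.9128)/1.07=38.1531; Δ=(0.0000−57.9128)/(445.5000−264.3300)=-0.3197; B=V−Δ·S=133.0922
Node (0,0) S=198.0000: V=(p*·38.1531+(1−p*)·111.6178)/1.07=84.0558; Δ=(38.1531−111.6178)/(297.0000−176.2200)=-0.6083; B=V−Δ·S=204.4898
Self-financing check: at every node Δ·S+B equals the discounted successor values.

(0,0): Delta=-0.6083 Bond=204.4898
(1,0): Delta=-0.8119 Bond=254.6835
(1,1): Delta=-0.3197 Bond=133.0922
(2,0): Delta=-1.0000 Bond=302.0187
(2,1): Delta=-0.5452 Bond=202.0215
(2,2): Delta=0.0000 Bond=0.0000
V0=84.0558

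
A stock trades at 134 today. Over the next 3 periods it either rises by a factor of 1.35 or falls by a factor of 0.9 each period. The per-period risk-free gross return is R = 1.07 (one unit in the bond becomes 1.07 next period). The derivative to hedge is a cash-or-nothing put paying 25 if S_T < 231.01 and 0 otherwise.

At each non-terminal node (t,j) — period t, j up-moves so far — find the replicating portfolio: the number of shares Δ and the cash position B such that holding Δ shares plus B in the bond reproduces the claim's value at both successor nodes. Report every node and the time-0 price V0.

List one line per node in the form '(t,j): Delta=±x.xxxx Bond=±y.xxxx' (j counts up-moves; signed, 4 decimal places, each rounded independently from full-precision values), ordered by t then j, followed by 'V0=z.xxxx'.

(0,0): Delta=-0.0517 Bond=26.2324
(1,0): Delta=0.0000 Bond=21.8360
(1,1): Delta=-0.1084 Bond=38.3343
(2,0): Delta=0.0000 Bond=23.3645
(2,1): Delta=0.0000 Bond=23.3645
(2,2): Delta=-0.2275 Bond=70.0935
V0=19.3072

Since d<R<u, set p* = (R−d)/(u−d) = 0.3778; price each node as the discounted p*-expectation of its children.
Payoff layer (t=3): V(3,0)=25.0000, V(3,1)=25.0000, V(3,2)=25.0000, V(3,3)=0.0000
  t=2,j=0: stock 108.5400 → up 146.5290 (V=25.0000), down 97.6860 (V=25.0000). Price 23.3645; hedge Δ=0.0000, bond B=23.3645.
  t=2,j=1: stock 162.8100 → up 219.7935 (V=25.0000), down 146.5290 (V=25.0000). Price 23.3645; hedge Δ=0.0000, bond B=23.3645.
  t=2,j=2: stock 244.2150 → up 329.6903 (V=0.0000), down 219.7935 (V=25.0000). Price 14.5379; hedge Δ=-0.2275, bond B=70.0935.
  t=1,j=0: stock 120.6000 → up 162.8100 (V=23.3645), down 108.5400 (V=23.3645). Price 21.8360; hedge Δ=0.0000, bond B=21.8360.
  t=1,j=1: stock 180.9000 → up 244.2150 (V=14.5379), down 162.8100 (V=23.3645). Price 18.7196; hedge Δ=-0.1084, bond B=38.3343.
  t=0,j=0: stock 134.0000 → up 180.9000 (V=18.7196), down 120.6000 (V=21.8360). Price 19.3072; hedge Δ=-0.0517, bond B=26.2324.
Each (Δ,B) replicates both successor values, so the strategy is self-financing and V0 is arbitrage-free.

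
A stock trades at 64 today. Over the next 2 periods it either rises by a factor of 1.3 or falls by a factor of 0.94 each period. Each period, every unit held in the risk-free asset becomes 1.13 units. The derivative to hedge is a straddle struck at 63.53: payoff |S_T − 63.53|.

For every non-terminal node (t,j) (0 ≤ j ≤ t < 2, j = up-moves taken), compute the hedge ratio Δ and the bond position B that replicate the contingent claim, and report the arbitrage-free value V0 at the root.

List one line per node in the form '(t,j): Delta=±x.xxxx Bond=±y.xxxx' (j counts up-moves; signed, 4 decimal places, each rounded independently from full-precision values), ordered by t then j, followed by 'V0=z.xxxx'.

Risk-neutral probability p* = (R−d)/(u−d) = (1.13−0.94)/(1.3−0.94) = 0.5278.
Terminal values V(2,·): V(2,0)=6.9796, V(2,1)=14.6780, V(2,2)=44.6300
(1,0): S=60.1600. Δ = (V_up−V_dn)/(S_up−S_dn) = (14.6780−6.9796)/(78.2080−56.5504) = 0.3555. V = [p*·14.6780 + (1−p*)·6.9796]/1.13 = 9.7723. B = V − Δ·S = -11.6122.
(1,1): S=83.2000. Δ = (V_up−V_dn)/(S_up−S_dn) = (44.6300−14.6780)/(108.1600−78.2080) = 1.0000. V = [p*·44.6300 + (1−p*)·14.6780]/1.13 = 26.9788. B = V − Δ·S = -56.2212.
(0,0): S=64.0000. Δ = (V_up−V_dn)/(S_up−S_dn) = (26.9788−9.7723)/(83.2000−60.1600) = 0.7468. V = [p*·26.9788 + (1−p*)·9.7723]/1.13 = 16.6845. B = V − Δ·S = -31.1114.
Each (Δ,B) replicates both successor values, so the strategy is self-financing and V0 is arbitrage-free.

(0,0): Delta=0.7468 Bond=-31.1114
(1,0): Delta=0.3555 Bond=-11.6122
(1,1): Delta=1.0000 Bond=-56.2212
V0=16.6845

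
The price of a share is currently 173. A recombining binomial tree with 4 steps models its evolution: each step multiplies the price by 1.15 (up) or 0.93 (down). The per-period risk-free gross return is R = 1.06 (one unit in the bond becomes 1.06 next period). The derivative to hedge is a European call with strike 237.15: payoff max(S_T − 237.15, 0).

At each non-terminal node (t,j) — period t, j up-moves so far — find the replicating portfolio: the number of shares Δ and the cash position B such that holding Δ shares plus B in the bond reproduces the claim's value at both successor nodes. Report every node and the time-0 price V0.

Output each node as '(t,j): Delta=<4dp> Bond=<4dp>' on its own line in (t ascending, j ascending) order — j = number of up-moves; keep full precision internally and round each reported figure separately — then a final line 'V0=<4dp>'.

(0,0): Delta=0.3348 Bond=-49.5823
(1,0): Delta=0.0662 Bond=-9.3489
(1,1): Delta=0.4851 Bond=-82.4706
(2,0): Delta=0.0000 Bond=0.0000
(2,1): Delta=0.1033 Bond=-16.7705
(2,2): Delta=0.6989 Bond=-136.3292
(3,0): Delta=0.0000 Bond=0.0000
(3,1): Delta=0.0000 Bond=0.0000
(3,2): Delta=0.1611 Bond=-30.0837
(3,3): Delta=1.0000 Bond=-223.7264
V0=8.3361

Risk-neutral probability p* = (R−d)/(u−d) = (1.06−0.93)/(1.15−0.93) = 0.5909.
Payoff layer (t=4): V(4,0)=0.0000, V(4,1)=0.0000, V(4,2)=0.0000, V(4,3)=7.5436, V(4,4)=65.4281
Node (3,0) S=139.1538: V=(p*·0.0000+(1−p*)·0.0000)/1.06=0.0000; Δ=(0.0000−0.0000)/(160.0268−129.4130)=0.0000; B=V−Δ·S=0.0000
Node (3,1) S=172.0719: V=(p*·0.0000+(1−p*)·0.0000)/1.06=0.0000; Δ=(0.0000−0.0000)/(197.8826−160.0268)=0.0000; B=V−Δ·S=0.0000
Node (3,2) S=212.7770: V=(p*·7.5436+(1−p*)·0.0000)/1.06=4.2053; Δ=(7.5436−0.0000)/(244.6936−197.8826)=0.1611; B=V−Δ·S=-30.0837
Node (3,3) S=263.1114: V=(p*·65.4281+(1−p*)·7.5436)/1.06=39.3850; Δ=(65.4281−7.5436)/(302.5781−244.6936)=1.0000; B=V−Δ·S=-223.7264
Node (2,0) S=149.6277: V=(p*·0.0000+(1−p*)·0.0000)/1.06=0.0000; Δ=(0.0000−0.0000)/(172.0719−139.1538)=0.0000; B=V−Δ·S=0.0000
Node (2,1) S=185.0235: V=(p*·4.2053+(1−p*)·0.0000)/1.06=2.3443; Δ=(4.2053−0.0000)/(212.7770−172.0719)=0.1033; B=V−Δ·S=-16.7705
Node (2,2) S=228.7925: V=(p*·39.3850+(1−p*)·4.2053)/1.06=23.5785; Δ=(39.3850−4.2053)/(263.1114−212.7770)=0.6989; B=V−Δ·S=-136.3292
Node (1,0) S=160.8900: V=(p*·2.3443+(1−p*)·0.0000)/1.06=1.3068; Δ=(2.3443−0.0000)/(185.0235−149.6277)=0.0662; B=V−Δ·S=-9.3489
Node (1,1) S=198.9500: V=(p*·23.5785+(1−p*)·2.3443)/1.06=14.0489; Δ=(23.5785−2.3443)/(228.7925−185.0235)=0.4851; B=V−Δ·S=-82.4706
Node (0,0) S=173.0000: V=(p*·14.0489+(1−p*)·1.3068)/1.06=8.3361; Δ=(14.0489−1.3068)/(198.9500−160.8900)=0.3348; B=V−Δ·S=-49.5823
The time-0 hedge costs 8.3361, which is the no-arbitrage price.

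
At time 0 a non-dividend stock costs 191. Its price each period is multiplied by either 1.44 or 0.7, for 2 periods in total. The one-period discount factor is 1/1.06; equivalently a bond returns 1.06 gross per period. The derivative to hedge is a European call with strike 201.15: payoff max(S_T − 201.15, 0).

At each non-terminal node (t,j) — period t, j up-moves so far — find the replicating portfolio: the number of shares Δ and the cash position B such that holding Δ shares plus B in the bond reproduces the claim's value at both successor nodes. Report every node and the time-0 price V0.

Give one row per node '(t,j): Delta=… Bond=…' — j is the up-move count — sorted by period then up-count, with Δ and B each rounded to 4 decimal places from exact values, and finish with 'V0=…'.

(0,0): Delta=0.6329 Bond=-79.8278
(1,0): Delta=0.0000 Bond=0.0000
(1,1): Delta=0.9576 Bond=-173.9359
V0=41.0543

Under the risk-neutral measure, an up-move has probability p* = (R−d)/(u−d) = 0.4865 and values discount at R = 1.06.
Terminal values V(2,·): V(2,0)=0.0000, V(2,1)=0.0000, V(2,2)=194.9076
  t=1,j=0: stock 133.7000 → up 192.5280 (V=0.0000), down 93.5900 (V=0.0000). Price 0.0000; hedge Δ=0.0000, bond B=0.0000.
  t=1,j=1: stock 275.0400 → up 396.0576 (V=194.9076), down 192.5280 (V=0.0000). Price 89.4527; hedge Δ=0.9576, bond B=-173.9359.
  t=0,j=0: stock 191.0000 → up 275.0400 (V=89.4527), down 133.7000 (V=0.0000). Price 41.0543; hedge Δ=0.6329, bond B=-79.8278.
Check: Δ(0,0)·S0 + B(0,0) = 41.0543 = V0.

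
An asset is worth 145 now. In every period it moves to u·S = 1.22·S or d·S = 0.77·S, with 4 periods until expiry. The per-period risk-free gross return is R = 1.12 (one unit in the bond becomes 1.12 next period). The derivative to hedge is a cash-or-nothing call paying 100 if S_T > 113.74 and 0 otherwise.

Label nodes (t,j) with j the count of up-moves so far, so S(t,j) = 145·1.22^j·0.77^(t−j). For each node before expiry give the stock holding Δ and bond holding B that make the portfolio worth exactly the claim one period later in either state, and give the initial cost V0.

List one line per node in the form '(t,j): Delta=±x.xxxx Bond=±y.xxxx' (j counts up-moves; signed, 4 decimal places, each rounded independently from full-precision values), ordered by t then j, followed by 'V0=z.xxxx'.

(0,0): Delta=0.1257 Bond=43.0014
(1,0): Delta=0.5485 Bond=0.9569
(1,1): Delta=0.0495 Bond=61.6486
(2,0): Delta=1.7950 Bond=-106.0957
(2,1): Delta=0.3237 Bond=31.6909
(2,2): Delta=0.0000 Bond=79.7194
(3,0): Delta=0.0000 Bond=0.0000
(3,1): Delta=2.1187 Bond=-152.7778
(3,2): Delta=0.0000 Bond=89.2857
(3,3): Delta=0.0000 Bond=89.2857
V0=61.2271

Risk-neutral probability p* = (R−d)/(u−d) = (1.12−0.77)/(1.22−0.77) = 0.7778.
Payoff layer (t=4): V(4,0)=0.0000, V(4,1)=0.0000, V(4,2)=100.0000, V(4,3)=100.0000, V(4,4)=100.0000
Node (3,0) S=66.1973: V=(p*·0.0000+(1−p*)·0.0000)/1.12=0.0000; Δ=(0.0000−0.0000)/(80.7607−50.9719)=0.0000; B=V−Δ·S=0.0000
Node (3,1) S=104.8840: V=(p*·100.0000+(1−p*)·0.0000)/1.12=69.4444; Δ=(100.0000−0.0000)/(127.9585−80.7607)=2.1187; B=V−Δ·S=-152.7778
Node (3,2) S=166.1799: V=(p*·100.0000+(1−p*)·100.0000)/1.12=89.2857; Δ=(100.0000−100.0000)/(202.7394−127.9585)=0.0000; B=V−Δ·S=89.2857
Node (3,3) S=263.2980: V=(p*·100.0000+(1−p*)·100.0000)/1.12=89.2857; Δ=(100.0000−100.0000)/(321.2235−202.7394)=0.0000; B=V−Δ·S=89.2857
Node (2,0) S=85.9705: V=(p*·69.4444+(1−p*)·0.0000)/1.12=48.2253; Δ=(69.4444−0.0000)/(104.8840−66.1973)=1.7950; B=V−Δ·S=-106.0957
Node (2,1) S=136.2130: V=(p*·89.2857+(1−p*)·69.4444)/1.12=75.7826; Δ=(89.2857−69.4444)/(166.1799−104.8840)=0.3237; B=V−Δ·S=31.6909
Node (2,2) S=215.8180: V=(p*·89.2857+(1−p*)·89.2857)/1.12=79.7194; Δ=(89.2857−89.2857)/(263.2980−166.1799)=0.0000; B=V−Δ·S=79.7194
Node (1,0) S=111.6500: V=(p*·75.7826+(1−p*)·48.2253)/1.12=62.1953; Δ=(75.7826−48.2253)/(136.2130−85.9705)=0.5485; B=V−Δ·S=0.9569
Node (1,1) S=176.9000: V=(p*·79.7194+(1−p*)·75.7826)/1.12=70.3969; Δ=(79.7194−75.7826)/(215.8180−136.2130)=0.0495; B=V−Δ·S=61.6486
Node (0,0) S=145.0000: V=(p*·70.3969+(1−p*)·62.1953)/1.12=61.2271; Δ=(70.3969−62.1953)/(176.9000−111.6500)=0.1257; B=V−Δ·S=43.0014
Each (Δ,B) replicates both successor values, so the strategy is self-financing and V0 is arbitrage-free.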